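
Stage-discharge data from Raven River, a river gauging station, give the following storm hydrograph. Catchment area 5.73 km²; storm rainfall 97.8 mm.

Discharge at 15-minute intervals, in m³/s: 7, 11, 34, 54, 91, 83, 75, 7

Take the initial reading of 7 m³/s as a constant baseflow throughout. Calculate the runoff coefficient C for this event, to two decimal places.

C ≈ 0.49

ΣQ_DR = 306.0 m³/s; V = ΣQ_DR·Δt = 2.754 × 10^5 m³.
Runoff depth d = V / A = 48.06 mm.
C = d / P = 48.06 / 97.8 = 0.49.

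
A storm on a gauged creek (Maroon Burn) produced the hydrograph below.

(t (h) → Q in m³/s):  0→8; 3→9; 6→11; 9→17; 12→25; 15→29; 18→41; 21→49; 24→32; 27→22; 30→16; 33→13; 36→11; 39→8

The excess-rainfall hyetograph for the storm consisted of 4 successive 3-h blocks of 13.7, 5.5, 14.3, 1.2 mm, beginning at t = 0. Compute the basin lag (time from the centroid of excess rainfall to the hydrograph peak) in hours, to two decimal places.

Centroid of excess rainfall: t_c = Σ P_i·t̄_i / ΣP_i = 4.7594 h (block centres at 1.5, 4.5, 7.5, 10.5 h).
Hydrograph peak occurs at t = 21 h, so basin lag t_L = 21 − 4.7594 = 16.24 h.

t_L ≈ 16.24 h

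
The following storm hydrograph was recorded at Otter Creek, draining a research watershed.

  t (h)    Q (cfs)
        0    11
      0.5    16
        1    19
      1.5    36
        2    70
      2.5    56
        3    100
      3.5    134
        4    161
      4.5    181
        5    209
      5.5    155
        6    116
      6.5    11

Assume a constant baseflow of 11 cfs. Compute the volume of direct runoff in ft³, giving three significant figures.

V ≈ 2.02 × 10^6 ft³

Direct-runoff ordinates (Q − Q_b): 0.0, 5.0, 8.0, 25.0, 59.0, 45.0, 89.0, 123.0, 150.0, 170.0, 198.0, 144.0, 105.0, 0.0 cfs.
ΣQ_DR = 1121 cfs.
With Δt = 0.5 h = 1800 s, V = ΣQ_DR · Δt = 1121 × 1800 = 2.02 × 10^6 ft³.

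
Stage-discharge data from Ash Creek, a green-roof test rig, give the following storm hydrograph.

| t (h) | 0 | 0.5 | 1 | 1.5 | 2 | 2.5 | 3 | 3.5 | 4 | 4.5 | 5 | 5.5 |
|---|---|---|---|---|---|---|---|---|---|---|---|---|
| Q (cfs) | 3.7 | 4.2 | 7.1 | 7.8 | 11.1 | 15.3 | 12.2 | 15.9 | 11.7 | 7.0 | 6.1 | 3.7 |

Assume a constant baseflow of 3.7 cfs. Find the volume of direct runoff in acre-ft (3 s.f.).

V ≈ 2.54 acre-ft

Direct-runoff ordinates (Q − Q_b): 0.0, 0.5, 3.4, 4.1, 7.4, 11.6, 8.5, 12.2, 8.0, 3.3, 2.4, 0.0 cfs.
ΣQ_DR = 61.40 cfs.
With Δt = 0.5 h = 1800 s, V = ΣQ_DR · Δt = 61.40 × 1800 = 1.11 × 10^5 ft³ = 2.54 acre-ft.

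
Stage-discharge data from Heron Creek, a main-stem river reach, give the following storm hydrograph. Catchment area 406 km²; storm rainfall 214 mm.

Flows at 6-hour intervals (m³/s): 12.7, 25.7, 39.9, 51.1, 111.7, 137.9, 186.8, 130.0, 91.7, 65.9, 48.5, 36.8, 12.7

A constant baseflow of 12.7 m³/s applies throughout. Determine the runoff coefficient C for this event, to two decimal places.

C ≈ 0.20

ΣQ_DR = 786.3 m³/s; V = ΣQ_DR·Δt = 1.698 × 10^7 m³.
Runoff depth d = V / A = 41.83 mm.
C = d / P = 41.83 / 214 = 0.20.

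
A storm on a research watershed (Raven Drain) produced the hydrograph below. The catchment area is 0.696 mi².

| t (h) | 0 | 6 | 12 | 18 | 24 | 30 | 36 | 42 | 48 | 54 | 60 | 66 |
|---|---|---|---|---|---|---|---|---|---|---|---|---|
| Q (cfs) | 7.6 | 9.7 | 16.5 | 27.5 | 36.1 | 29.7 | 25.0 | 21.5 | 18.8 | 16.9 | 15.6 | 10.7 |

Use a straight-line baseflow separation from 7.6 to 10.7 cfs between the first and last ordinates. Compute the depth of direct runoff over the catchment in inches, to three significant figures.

d ≈ 1.68 in

Direct runoff: 0.00, 1.82, 8.34, 19.05, 27.37, 20.69, 15.71, 11.93, 8.95, 6.76, 5.18, 0.00 cfs; ΣQ_DR = 125.8 cfs.
V = ΣQ_DR · Δt = 125.8 × 21600 s = 2.717 × 10^6 ft³.
Over A = 0.696 mi², depth = V / A = 1.68 in.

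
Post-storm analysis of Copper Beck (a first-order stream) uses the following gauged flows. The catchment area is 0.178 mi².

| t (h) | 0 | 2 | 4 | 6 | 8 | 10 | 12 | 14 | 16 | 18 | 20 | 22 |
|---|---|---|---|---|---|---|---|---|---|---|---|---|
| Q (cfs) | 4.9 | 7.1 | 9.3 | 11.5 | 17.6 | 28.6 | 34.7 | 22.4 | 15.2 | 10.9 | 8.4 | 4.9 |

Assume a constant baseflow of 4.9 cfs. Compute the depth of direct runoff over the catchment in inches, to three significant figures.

d ≈ 2.03 in

Direct runoff: 0.0, 2.2, 4.4, 6.6, 12.7, 23.7, 29.8, 17.5, 10.3, 6.0, 3.5, 0.0 cfs; ΣQ_DR = 116.7 cfs.
V = ΣQ_DR · Δt = 116.7 × 7200 s = 8.402 × 10^5 ft³.
Over A = 0.178 mi², depth = V / A = 2.03 in.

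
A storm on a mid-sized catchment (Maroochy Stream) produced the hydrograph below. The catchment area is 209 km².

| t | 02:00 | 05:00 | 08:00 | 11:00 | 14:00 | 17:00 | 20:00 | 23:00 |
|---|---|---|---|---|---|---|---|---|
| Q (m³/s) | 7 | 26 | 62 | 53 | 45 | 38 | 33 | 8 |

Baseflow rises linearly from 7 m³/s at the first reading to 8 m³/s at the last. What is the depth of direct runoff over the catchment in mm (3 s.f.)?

d ≈ 11.0 mm

Direct runoff: 0.00, 18.86, 54.71, 45.57, 37.43, 30.29, 25.14, 0.00 m³/s; ΣQ_DR = 212.0 m³/s.
V = ΣQ_DR · Δt = 212.0 × 10800 s = 2.290 × 10^6 m³.
Over A = 209 km², depth = V / A = 11.0 mm.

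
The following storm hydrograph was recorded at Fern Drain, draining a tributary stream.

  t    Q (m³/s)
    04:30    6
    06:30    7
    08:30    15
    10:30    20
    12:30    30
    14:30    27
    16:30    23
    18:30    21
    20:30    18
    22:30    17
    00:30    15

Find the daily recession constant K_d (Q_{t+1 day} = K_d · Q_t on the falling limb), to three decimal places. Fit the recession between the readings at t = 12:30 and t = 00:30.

Between t = 12:30 and t = 00:30 the flow falls from 30 to 15 m³/s over 6×2 h = 12 h.
Per-interval ratio K = (15/30)^(1/6) = 0.8909; K_d = K^(24/2) = 0.250.

K_d ≈ 0.250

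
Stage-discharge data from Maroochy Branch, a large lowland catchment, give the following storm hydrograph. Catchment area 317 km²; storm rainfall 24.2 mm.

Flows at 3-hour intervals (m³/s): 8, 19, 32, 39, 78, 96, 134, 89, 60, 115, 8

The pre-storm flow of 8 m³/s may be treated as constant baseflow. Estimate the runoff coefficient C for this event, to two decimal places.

C ≈ 0.83

ΣQ_DR = 590.0 m³/s; V = ΣQ_DR·Δt = 6.372 × 10^6 m³.
Runoff depth d = V / A = 20.10 mm.
C = d / P = 20.10 / 24.2 = 0.83.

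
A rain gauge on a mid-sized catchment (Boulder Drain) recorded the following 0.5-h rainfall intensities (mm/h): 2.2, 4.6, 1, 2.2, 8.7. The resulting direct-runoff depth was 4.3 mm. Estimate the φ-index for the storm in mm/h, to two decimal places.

φ ≈ 2.35 mm/h

Only the 2 blocks with intensity above φ contribute runoff: 4.6, 8.7 mm/h.
Σ(I−φ)·Δt = d  ⇒  (4.6+8.7 − 2φ)·0.5 = 4.3
φ = (13.30 − 4.3/0.5) / 2 = 2.35 mm/h.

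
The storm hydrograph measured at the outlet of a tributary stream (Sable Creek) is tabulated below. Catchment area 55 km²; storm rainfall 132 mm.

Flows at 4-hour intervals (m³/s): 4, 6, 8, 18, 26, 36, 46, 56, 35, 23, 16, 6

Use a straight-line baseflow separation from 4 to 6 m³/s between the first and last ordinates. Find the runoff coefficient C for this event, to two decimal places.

C ≈ 0.44

ΣQ_DR = 220.0 m³/s; V = ΣQ_DR·Δt = 3.168 × 10^6 m³.
Runoff depth d = V / A = 57.60 mm.
C = d / P = 57.60 / 132 = 0.44.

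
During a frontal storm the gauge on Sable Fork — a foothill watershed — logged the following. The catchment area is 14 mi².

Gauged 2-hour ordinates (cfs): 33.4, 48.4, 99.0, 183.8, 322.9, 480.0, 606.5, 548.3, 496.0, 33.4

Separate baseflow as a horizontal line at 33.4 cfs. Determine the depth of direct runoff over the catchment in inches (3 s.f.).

Direct runoff: 0.0, 15.0, 65.6, 150.4, 289.5, 446.6, 573.1, 514.9, 462.6, 0.0 cfs; ΣQ_DR = 2518 cfs.
V = ΣQ_DR · Δt = 2518 × 7200 s = 1.813 × 10^7 ft³.
Over A = 14 mi², depth = V / A = 0.557 in.

d ≈ 0.557 in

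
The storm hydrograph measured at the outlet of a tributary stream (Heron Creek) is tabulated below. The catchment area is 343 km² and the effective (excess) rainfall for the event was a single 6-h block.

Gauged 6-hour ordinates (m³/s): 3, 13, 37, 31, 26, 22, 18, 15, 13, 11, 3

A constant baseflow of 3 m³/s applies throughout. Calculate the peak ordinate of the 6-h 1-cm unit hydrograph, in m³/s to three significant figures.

U_p ≈ 34.0 m³/s

Direct runoff: 0.0, 10.0, 34.0, 28.0, 23.0, 19.0, 15.0, 12.0, 10.0, 8.0, 0.0 m³/s; ΣQ_DR = 159.0 m³/s, peak = 34.0 m³/s.
Runoff depth d = ΣQ_DR·Δt / A = 159.0 × 21600 / (343 km²) = 10.01 mm.
The 1-cm UH is the DRH scaled by (10 mm)/d, so U_p = 34.0 × 10/10.01 = 34.0 m³/s.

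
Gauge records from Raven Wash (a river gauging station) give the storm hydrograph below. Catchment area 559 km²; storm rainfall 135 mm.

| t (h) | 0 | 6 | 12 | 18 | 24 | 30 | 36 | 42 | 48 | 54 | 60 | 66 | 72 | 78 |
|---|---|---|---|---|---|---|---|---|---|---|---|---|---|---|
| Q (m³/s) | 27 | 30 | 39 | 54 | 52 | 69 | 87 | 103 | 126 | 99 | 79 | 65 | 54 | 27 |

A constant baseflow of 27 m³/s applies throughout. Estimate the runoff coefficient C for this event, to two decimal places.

C ≈ 0.15

ΣQ_DR = 533.0 m³/s; V = ΣQ_DR·Δt = 1.151 × 10^7 m³.
Runoff depth d = V / A = 20.60 mm.
C = d / P = 20.60 / 135 = 0.15.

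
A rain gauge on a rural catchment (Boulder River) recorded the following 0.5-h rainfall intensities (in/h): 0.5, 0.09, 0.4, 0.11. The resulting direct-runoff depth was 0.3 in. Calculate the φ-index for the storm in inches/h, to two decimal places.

φ ≈ 0.15 in/h

Only the 2 blocks with intensity above φ contribute runoff: 0.5, 0.4 in/h.
Σ(I−φ)·Δt = d  ⇒  (0.5+0.4 − 2φ)·0.5 = 0.3
φ = (0.9000 − 0.3/0.5) / 2 = 0.15 in/h.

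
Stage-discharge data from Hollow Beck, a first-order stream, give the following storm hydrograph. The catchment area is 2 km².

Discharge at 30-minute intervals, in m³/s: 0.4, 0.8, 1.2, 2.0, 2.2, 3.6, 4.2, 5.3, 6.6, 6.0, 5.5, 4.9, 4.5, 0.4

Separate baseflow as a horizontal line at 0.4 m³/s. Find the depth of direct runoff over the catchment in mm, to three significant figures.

Direct runoff: 0.0, 0.4, 0.8, 1.6, 1.8, 3.2, 3.8, 4.9, 6.2, 5.6, 5.1, 4.5, 4.1, 0.0 m³/s; ΣQ_DR = 42.00 m³/s.
V = ΣQ_DR · Δt = 42.00 × 1800 s = 75600 m³.
Over A = 2 km², depth = V / A = 37.8 mm.

d ≈ 37.8 mm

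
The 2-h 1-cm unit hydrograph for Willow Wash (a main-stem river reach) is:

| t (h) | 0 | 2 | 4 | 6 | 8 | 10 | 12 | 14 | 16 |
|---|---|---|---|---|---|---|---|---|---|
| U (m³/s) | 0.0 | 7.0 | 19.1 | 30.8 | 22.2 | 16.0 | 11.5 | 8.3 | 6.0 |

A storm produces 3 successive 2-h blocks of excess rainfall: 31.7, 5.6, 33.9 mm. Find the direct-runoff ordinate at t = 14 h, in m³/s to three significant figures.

By discrete convolution, Q_j = Σ (P_i / 10 mm) · U_{j−i}.
At t = 14 h (j=7): Q = (31.7/10)·8.3 + (5.6/10)·11.5 + (33.9/10)·16.0 = 87.0 m³/s.

Q ≈ 87.0 m³/s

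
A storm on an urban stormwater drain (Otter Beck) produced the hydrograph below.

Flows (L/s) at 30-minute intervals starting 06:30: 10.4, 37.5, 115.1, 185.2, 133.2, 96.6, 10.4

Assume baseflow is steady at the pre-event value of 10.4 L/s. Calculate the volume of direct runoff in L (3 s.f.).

Direct-runoff ordinates (Q − Q_b): 0.0, 27.1, 104.7, 174.8, 122.8, 86.2, 0.0 L/s.
ΣQ_DR = 515.6 L/s.
With Δt = 0.5 h = 1800 s, V = ΣQ_DR · Δt = 515.6 × 1800 = 9.28 × 10^5 L.

V ≈ 9.28 × 10^5 L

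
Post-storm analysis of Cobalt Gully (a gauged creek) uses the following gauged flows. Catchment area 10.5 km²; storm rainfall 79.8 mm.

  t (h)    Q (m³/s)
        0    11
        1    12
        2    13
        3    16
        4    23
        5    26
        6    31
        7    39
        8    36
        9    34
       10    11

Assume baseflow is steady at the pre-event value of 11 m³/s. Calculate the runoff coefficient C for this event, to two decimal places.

C ≈ 0.56

ΣQ_DR = 131.0 m³/s; V = ΣQ_DR·Δt = 4.716 × 10^5 m³.
Runoff depth d = V / A = 44.91 mm.
C = d / P = 44.91 / 79.8 = 0.56.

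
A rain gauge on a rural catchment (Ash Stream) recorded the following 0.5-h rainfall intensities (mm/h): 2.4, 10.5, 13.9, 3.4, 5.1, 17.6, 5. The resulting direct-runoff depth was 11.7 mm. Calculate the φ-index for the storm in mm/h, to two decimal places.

φ ≈ 6.20 mm/h

Only the 3 blocks with intensity above φ contribute runoff: 10.5, 13.9, 17.6 mm/h.
Σ(I−φ)·Δt = d  ⇒  (10.5+13.9+17.6 − 3φ)·0.5 = 11.7
φ = (42.00 − 11.7/0.5) / 3 = 6.20 mm/h.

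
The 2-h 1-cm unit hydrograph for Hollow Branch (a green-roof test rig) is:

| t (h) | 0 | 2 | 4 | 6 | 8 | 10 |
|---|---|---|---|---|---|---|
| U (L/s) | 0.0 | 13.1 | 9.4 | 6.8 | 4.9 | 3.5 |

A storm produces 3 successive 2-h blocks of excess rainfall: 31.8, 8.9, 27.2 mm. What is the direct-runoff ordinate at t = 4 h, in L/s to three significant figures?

Q ≈ 41.6 L/s

By discrete convolution, Q_j = Σ (P_i / 10 mm) · U_{j−i}.
At t = 4 h (j=2): Q = (31.8/10)·9.4 + (8.9/10)·13.1 + (27.2/10)·0.0 = 41.6 L/s.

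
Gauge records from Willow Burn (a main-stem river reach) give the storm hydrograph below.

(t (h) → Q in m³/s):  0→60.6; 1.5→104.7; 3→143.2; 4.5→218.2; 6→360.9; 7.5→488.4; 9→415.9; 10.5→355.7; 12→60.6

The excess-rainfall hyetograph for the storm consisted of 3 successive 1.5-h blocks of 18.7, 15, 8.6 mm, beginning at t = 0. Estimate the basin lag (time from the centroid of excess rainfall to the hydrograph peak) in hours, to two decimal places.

Centroid of excess rainfall: t_c = Σ P_i·t̄_i / ΣP_i = 1.8918 h (block centres at 0.75, 2.25, 3.75 h).
Hydrograph peak occurs at t = 7.5 h, so basin lag t_L = 7.5 − 1.8918 = 5.61 h.

t_L ≈ 5.61 h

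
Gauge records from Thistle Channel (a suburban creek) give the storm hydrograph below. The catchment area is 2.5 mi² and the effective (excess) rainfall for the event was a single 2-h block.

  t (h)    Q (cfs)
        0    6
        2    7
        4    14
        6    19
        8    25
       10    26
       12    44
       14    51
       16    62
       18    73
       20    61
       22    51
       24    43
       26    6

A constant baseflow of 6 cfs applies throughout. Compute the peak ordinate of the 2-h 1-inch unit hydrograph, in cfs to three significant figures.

U_p ≈ 134 cfs

Direct runoff: 0.0, 1.0, 8.0, 13.0, 19.0, 20.0, 38.0, 45.0, 56.0, 67.0, 55.0, 45.0, 37.0, 0.0 cfs; ΣQ_DR = 404.0 cfs, peak = 67.0 cfs.
Runoff depth d = ΣQ_DR·Δt / A = 404.0 × 7200 / (2.5 mi²) = 0.5008 in.
The 1-inch UH is the DRH scaled by (1 in)/d, so U_p = 67.0 × 1/0.5008 = 134 cfs.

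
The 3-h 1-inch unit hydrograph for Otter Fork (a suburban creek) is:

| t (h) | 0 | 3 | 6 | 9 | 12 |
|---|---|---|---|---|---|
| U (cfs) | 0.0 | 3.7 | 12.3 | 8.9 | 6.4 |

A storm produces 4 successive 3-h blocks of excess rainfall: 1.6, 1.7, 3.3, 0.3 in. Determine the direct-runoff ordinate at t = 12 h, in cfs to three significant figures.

Q ≈ 67.1 cfs

By discrete convolution, Q_j = Σ (P_i / 1 in) · U_{j−i}.
At t = 12 h (j=4): Q = (1.6/1)·6.4 + (1.7/1)·8.9 + (3.3/1)·12.3 + (0.3/1)·3.7 = 67.1 cfs.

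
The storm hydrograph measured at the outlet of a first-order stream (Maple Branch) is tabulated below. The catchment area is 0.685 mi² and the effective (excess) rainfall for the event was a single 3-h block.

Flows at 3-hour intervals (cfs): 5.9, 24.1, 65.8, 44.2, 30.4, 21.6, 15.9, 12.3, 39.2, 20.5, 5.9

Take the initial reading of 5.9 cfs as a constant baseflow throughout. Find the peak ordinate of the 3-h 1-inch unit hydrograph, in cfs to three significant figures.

Direct runoff: 0.0, 18.2, 59.9, 38.3, 24.5, 15.7, 10.0, 6.4, 33.3, 14.6, 0.0 cfs; ΣQ_DR = 220.9 cfs, peak = 59.9 cfs.
Runoff depth d = ΣQ_DR·Δt / A = 220.9 × 10800 / (0.685 mi²) = 1.499 in.
The 1-inch UH is the DRH scaled by (1 in)/d, so U_p = 59.9 × 1/1.499 = 40.0 cfs.

U_p ≈ 40.0 cfs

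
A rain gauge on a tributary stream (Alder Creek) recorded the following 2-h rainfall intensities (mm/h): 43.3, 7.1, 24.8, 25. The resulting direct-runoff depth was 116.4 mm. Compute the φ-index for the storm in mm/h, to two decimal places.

φ ≈ 11.63 mm/h

Only the 3 blocks with intensity above φ contribute runoff: 43.3, 24.8, 25 mm/h.
Σ(I−φ)·Δt = d  ⇒  (43.3+24.8+25 − 3φ)·2 = 116.4
φ = (93.10 − 116.4/2) / 3 = 11.63 mm/h.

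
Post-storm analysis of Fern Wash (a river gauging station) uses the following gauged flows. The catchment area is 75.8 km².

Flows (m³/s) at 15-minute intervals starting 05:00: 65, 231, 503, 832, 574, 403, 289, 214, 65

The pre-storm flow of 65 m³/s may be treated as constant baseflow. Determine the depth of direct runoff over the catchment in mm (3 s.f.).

d ≈ 30.8 mm

Direct runoff: 0.0, 166.0, 438.0, 767.0, 509.0, 338.0, 224.0, 149.0, 0.0 m³/s; ΣQ_DR = 2591 m³/s.
V = ΣQ_DR · Δt = 2591 × 900 s = 2.332 × 10^6 m³.
Over A = 75.8 km², depth = V / A = 30.8 mm.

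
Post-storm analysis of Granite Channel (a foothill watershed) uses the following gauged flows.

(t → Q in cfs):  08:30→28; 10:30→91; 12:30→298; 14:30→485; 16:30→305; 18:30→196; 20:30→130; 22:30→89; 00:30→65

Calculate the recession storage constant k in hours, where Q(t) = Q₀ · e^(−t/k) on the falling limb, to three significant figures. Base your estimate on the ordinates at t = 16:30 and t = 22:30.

k ≈ 4.87 h

On the falling limb, Q drops from 305 to 89 cfs between t = 16:30 and t = 22:30 (Δt = 6 h).
k = −Δt / ln(Q₂/Q₁) = −6 / ln(89/305) = 4.87 h.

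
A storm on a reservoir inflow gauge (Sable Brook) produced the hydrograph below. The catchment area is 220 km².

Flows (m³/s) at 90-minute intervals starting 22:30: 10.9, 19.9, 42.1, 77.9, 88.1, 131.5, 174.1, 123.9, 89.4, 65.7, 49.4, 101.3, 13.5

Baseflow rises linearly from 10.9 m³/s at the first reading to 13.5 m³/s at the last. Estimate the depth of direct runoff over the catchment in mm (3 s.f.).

d ≈ 20.4 mm

Direct runoff: 0.00, 8.78, 30.77, 66.35, 76.33, 119.52, 161.90, 111.48, 76.77, 52.85, 36.33, 88.02, 0.00 m³/s; ΣQ_DR = 829.1 m³/s.
V = ΣQ_DR · Δt = 829.1 × 5400 s = 4.477 × 10^6 m³.
Over A = 220 km², depth = V / A = 20.4 mm.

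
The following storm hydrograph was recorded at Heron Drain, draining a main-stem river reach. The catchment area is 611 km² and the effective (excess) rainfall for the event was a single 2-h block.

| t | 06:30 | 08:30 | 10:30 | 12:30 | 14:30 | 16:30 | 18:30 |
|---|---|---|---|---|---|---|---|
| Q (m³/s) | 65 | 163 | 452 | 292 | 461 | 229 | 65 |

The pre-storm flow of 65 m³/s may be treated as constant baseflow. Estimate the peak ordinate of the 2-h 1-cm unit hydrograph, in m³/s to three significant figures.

Direct runoff: 0.0, 98.0, 387.0, 227.0, 396.0, 164.0, 0.0 m³/s; ΣQ_DR = 1272 m³/s, peak = 396.0 m³/s.
Runoff depth d = ΣQ_DR·Δt / A = 1272 × 7200 / (611 km²) = 14.99 mm.
The 1-cm UH is the DRH scaled by (10 mm)/d, so U_p = 396.0 × 10/14.99 = 264 m³/s.

U_p ≈ 264 m³/s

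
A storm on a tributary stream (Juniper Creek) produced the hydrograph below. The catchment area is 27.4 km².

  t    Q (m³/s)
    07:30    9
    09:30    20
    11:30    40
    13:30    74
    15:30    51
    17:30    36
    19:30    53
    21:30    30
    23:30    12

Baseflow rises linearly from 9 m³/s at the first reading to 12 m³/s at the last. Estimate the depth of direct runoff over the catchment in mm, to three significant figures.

Direct runoff: 0.00, 10.62, 30.25, 63.88, 40.50, 25.12, 41.75, 18.38, 0.00 m³/s; ΣQ_DR = 230.5 m³/s.
V = ΣQ_DR · Δt = 230.5 × 7200 s = 1.660 × 10^6 m³.
Over A = 27.4 km², depth = V / A = 60.6 mm.

d ≈ 60.6 mm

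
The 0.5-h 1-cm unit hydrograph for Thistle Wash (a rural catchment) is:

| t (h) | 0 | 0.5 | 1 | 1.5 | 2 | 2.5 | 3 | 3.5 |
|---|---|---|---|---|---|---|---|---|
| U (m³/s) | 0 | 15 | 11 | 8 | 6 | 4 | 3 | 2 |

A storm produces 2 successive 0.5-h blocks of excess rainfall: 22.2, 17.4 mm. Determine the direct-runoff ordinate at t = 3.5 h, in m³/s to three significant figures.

Q ≈ 9.66 m³/s

By discrete convolution, Q_j = Σ (P_i / 10 mm) · U_{j−i}.
At t = 3.5 h (j=7): Q = (22.2/10)·2 + (17.4/10)·3 = 9.66 m³/s.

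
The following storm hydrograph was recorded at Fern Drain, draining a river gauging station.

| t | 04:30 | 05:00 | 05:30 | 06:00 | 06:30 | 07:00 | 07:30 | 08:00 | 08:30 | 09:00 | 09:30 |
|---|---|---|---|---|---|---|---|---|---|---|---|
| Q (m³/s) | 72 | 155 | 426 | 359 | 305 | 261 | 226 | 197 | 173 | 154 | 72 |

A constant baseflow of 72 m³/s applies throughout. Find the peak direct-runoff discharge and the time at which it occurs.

Subtracting baseflow gives direct-runoff ordinates: 0.0, 83.0, 354.0, 287.0, 233.0, 189.0, 154.0, 125.0, 101.0, 82.0, 0.0 m³/s.
The maximum is 354.0 m³/s, occurring at the reading for t = 05:30.

Q_p = 354.0 m³/s at t = 05:30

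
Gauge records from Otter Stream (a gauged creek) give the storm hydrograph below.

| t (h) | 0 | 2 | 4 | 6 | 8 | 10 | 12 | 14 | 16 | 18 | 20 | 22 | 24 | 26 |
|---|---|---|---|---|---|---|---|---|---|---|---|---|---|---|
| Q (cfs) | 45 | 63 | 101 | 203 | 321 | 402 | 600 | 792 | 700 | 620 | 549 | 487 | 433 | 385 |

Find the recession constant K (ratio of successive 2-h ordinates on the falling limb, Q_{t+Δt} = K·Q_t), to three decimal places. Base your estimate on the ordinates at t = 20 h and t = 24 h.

Using the recession-limb readings at t = 20 h and t = 24 h: Q falls from 549 to 433 cfs over 2 intervals.
K = (Q₂/Q₁)^(1/2) = (433/549)^(1/2) = 0.888.

K ≈ 0.888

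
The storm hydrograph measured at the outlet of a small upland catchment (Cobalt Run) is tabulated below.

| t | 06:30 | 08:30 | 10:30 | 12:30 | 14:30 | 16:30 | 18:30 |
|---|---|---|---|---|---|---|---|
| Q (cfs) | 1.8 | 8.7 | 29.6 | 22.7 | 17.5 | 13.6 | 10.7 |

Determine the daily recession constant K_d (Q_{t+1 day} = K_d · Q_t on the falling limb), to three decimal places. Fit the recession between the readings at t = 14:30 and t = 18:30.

K_d ≈ 0.052

Between t = 14:30 and t = 18:30 the flow falls from 17.5 to 10.7 cfs over 2×2 h = 4 h.
Per-interval ratio K = (10.7/17.5)^(1/2) = 0.7819; K_d = K^(24/2) = 0.052.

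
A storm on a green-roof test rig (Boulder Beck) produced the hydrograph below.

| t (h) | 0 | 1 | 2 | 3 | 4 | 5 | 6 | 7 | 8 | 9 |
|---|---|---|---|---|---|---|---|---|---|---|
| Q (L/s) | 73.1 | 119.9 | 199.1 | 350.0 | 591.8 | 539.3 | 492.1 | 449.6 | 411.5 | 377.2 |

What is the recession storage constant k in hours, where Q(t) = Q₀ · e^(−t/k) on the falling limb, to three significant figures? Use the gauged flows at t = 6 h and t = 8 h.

k ≈ 11.2 h

On the falling limb, Q drops from 492.1 to 411.5 L/s between t = 6 h and t = 8 h (Δt = 2 h).
k = −Δt / ln(Q₂/Q₁) = −2 / ln(411.5/492.1) = 11.2 h.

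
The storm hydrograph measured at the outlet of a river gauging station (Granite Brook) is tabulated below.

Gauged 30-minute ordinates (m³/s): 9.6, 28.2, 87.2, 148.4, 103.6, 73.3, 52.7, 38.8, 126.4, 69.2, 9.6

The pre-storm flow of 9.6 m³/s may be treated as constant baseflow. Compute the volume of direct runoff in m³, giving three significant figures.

V ≈ 1.15 × 10^6 m³

Direct-runoff ordinates (Q − Q_b): 0.0, 18.6, 77.6, 138.8, 94.0, 63.7, 43.1, 29.2, 116.8, 59.6, 0.0 m³/s.
ΣQ_DR = 641.4 m³/s.
With Δt = 0.5 h = 1800 s, V = ΣQ_DR · Δt = 641.4 × 1800 = 1.15 × 10^6 m³.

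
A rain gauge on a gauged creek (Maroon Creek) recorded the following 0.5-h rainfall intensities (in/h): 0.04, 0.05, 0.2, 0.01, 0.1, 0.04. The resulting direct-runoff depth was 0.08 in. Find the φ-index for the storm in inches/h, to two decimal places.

Only the 2 blocks with intensity above φ contribute runoff: 0.2, 0.1 in/h.
Σ(I−φ)·Δt = d  ⇒  (0.2+0.1 − 2φ)·0.5 = 0.08
φ = (0.3000 − 0.08/0.5) / 2 = 0.07 in/h.

φ ≈ 0.07 in/h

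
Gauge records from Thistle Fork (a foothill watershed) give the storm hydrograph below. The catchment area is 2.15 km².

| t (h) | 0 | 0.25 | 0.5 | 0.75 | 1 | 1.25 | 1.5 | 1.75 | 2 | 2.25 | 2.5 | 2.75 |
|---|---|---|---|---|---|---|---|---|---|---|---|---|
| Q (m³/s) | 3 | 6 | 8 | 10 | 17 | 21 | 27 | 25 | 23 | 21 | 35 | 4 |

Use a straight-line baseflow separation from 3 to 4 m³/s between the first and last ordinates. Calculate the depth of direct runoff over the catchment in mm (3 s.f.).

Direct runoff: 0.00, 2.91, 4.82, 6.73, 13.64, 17.55, 23.45, 21.36, 19.27, 17.18, 31.09, 0.00 m³/s; ΣQ_DR = 158.0 m³/s.
V = ΣQ_DR · Δt = 158.0 × 900 s = 1.422 × 10^5 m³.
Over A = 2.15 km², depth = V / A = 66.1 mm.

d ≈ 66.1 mm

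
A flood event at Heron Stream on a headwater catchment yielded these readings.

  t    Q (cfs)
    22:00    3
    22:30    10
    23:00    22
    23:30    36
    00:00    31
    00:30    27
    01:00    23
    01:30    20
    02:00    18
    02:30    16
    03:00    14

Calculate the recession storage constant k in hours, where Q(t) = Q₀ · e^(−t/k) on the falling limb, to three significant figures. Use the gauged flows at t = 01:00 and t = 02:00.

k ≈ 4.08 h

On the falling limb, Q drops from 23 to 18 cfs between t = 01:00 and t = 02:00 (Δt = 1 h).
k = −Δt / ln(Q₂/Q₁) = −1 / ln(18/23) = 4.08 h.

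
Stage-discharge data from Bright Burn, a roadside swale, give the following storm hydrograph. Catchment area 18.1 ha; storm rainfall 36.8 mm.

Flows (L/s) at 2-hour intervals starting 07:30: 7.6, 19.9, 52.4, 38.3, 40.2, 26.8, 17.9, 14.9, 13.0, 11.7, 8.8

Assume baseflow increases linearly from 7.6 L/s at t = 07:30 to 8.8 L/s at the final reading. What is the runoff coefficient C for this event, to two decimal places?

C ≈ 0.17

ΣQ_DR = 161.3 L/s; V = ΣQ_DR·Δt = 1.161 × 10^6 L.
Runoff depth d = V / A = 6.416 mm.
C = d / P = 6.416 / 36.8 = 0.17.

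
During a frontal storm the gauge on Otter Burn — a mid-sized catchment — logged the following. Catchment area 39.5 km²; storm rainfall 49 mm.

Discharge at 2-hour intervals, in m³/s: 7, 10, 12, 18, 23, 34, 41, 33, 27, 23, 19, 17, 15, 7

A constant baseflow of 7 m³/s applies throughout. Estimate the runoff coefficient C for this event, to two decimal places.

ΣQ_DR = 188.0 m³/s; V = ΣQ_DR·Δt = 1.354 × 10^6 m³.
Runoff depth d = V / A = 34.27 mm.
C = d / P = 34.27 / 49 = 0.70.

C ≈ 0.70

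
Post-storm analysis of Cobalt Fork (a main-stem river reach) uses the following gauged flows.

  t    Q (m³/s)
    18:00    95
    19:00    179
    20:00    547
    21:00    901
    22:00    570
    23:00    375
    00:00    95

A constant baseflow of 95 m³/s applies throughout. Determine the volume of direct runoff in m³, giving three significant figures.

Direct-runoff ordinates (Q − Q_b): 0.0, 84.0, 452.0, 806.0, 475.0, 280.0, 0.0 m³/s.
ΣQ_DR = 2097 m³/s.
With Δt = 1 h = 3600 s, V = ΣQ_DR · Δt = 2097 × 3600 = 7.55 × 10^6 m³.

V ≈ 7.55 × 10^6 m³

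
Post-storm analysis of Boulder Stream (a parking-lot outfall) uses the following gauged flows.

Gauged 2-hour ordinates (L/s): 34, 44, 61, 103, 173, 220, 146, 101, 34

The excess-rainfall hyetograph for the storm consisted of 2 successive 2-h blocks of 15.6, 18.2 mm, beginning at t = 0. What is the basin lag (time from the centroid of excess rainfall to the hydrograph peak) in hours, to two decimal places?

t_L ≈ 7.92 h

Centroid of excess rainfall: t_c = Σ P_i·t̄_i / ΣP_i = 2.0769 h (block centres at 1, 3 h).
Hydrograph peak occurs at t = 10 h, so basin lag t_L = 10 − 2.0769 = 7.92 h.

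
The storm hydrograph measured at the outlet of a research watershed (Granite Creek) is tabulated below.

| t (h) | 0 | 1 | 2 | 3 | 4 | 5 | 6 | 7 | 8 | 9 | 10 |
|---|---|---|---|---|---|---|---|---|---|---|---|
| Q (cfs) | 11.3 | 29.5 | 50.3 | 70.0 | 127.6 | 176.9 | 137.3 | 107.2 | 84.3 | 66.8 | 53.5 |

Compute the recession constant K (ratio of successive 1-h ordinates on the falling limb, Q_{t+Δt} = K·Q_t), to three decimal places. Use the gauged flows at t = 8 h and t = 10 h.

Using the recession-limb readings at t = 8 h and t = 10 h: Q falls from 84.3 to 53.5 cfs over 2 intervals.
K = (Q₂/Q₁)^(1/2) = (53.5/84.3)^(1/2) = 0.797.

K ≈ 0.797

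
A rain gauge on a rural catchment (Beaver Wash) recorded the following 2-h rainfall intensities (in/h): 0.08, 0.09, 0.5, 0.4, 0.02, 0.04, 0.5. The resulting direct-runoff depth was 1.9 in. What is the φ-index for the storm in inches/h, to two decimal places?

Only the 3 blocks with intensity above φ contribute runoff: 0.5, 0.4, 0.5 in/h.
Σ(I−φ)·Δt = d  ⇒  (0.5+0.4+0.5 − 3φ)·2 = 1.9
φ = (1.400 − 1.9/2) / 3 = 0.15 in/h.

φ ≈ 0.15 in/h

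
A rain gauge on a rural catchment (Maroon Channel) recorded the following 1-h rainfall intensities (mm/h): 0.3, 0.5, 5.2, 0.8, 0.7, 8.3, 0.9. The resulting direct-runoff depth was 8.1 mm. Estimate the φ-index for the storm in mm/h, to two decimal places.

φ ≈ 2.70 mm/h

Only the 2 blocks with intensity above φ contribute runoff: 5.2, 8.3 mm/h.
Σ(I−φ)·Δt = d  ⇒  (5.2+8.3 − 2φ)·1 = 8.1
φ = (13.50 − 8.1/1) / 2 = 2.70 mm/h.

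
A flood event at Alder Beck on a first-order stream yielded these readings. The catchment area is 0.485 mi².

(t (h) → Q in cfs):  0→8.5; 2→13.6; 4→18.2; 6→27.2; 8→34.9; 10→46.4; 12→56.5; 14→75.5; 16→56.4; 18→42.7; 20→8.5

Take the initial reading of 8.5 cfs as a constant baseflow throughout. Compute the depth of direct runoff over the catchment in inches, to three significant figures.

d ≈ 1.88 in

Direct runoff: 0.0, 5.1, 9.7, 18.7, 26.4, 37.9, 48.0, 67.0, 47.9, 34.2, 0.0 cfs; ΣQ_DR = 294.9 cfs.
V = ΣQ_DR · Δt = 294.9 × 7200 s = 2.123 × 10^6 ft³.
Over A = 0.485 mi², depth = V / A = 1.88 in.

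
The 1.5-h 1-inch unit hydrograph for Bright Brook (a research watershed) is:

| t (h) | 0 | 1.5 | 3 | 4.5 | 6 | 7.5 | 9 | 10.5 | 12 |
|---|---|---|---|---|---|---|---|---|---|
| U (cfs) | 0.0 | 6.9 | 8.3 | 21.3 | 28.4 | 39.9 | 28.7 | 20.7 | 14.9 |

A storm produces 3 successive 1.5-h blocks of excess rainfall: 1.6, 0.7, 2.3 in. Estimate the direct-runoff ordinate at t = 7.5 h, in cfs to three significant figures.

By discrete convolution, Q_j = Σ (P_i / 1 in) · U_{j−i}.
At t = 7.5 h (j=5): Q = (1.6/1)·39.9 + (0.7/1)·28.4 + (2.3/1)·21.3 = 133 cfs.

Q ≈ 133 cfs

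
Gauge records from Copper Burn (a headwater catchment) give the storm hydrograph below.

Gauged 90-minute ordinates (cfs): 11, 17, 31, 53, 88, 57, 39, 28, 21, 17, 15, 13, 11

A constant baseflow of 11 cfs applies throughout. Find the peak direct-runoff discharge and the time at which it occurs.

Q_p = 77.0 cfs at t = 6 h

Subtracting baseflow gives direct-runoff ordinates: 0.0, 6.0, 20.0, 42.0, 77.0, 46.0, 28.0, 17.0, 10.0, 6.0, 4.0, 2.0, 0.0 cfs.
The maximum is 77.0 cfs, occurring at the reading for t = 6 h.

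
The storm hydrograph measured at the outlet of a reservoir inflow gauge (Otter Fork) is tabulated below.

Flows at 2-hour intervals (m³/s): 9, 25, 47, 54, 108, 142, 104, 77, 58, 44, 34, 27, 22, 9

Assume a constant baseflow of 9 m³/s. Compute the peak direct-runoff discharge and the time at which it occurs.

Subtracting baseflow gives direct-runoff ordinates: 0.0, 16.0, 38.0, 45.0, 99.0, 133.0, 95.0, 68.0, 49.0, 35.0, 25.0, 18.0, 13.0, 0.0 m³/s.
The maximum is 133.0 m³/s, occurring at the reading for t = 10 h.

Q_p = 133.0 m³/s at t = 10 h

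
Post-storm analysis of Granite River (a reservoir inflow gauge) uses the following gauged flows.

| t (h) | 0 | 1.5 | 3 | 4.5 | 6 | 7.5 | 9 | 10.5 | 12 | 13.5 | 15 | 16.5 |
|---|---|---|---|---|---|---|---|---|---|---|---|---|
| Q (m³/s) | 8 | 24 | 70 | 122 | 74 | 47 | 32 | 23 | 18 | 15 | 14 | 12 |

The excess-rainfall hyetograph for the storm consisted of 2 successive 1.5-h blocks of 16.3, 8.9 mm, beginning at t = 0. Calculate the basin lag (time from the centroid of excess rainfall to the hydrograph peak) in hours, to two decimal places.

t_L ≈ 3.22 h

Centroid of excess rainfall: t_c = Σ P_i·t̄_i / ΣP_i = 1.2798 h (block centres at 0.75, 2.25 h).
Hydrograph peak occurs at t = 4.5 h, so basin lag t_L = 4.5 − 1.2798 = 3.22 h.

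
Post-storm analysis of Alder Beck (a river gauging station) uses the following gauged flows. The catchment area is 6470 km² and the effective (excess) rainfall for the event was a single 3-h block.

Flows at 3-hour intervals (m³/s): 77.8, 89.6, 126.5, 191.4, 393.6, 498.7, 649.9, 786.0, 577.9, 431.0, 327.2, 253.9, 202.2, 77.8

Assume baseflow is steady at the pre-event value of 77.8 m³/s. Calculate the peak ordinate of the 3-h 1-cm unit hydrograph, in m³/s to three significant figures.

Direct runoff: 0.0, 11.8, 48.7, 113.6, 315.8, 420.9, 572.1, 708.2, 500.1, 353.2, 249.4, 176.1, 124.4, 0.0 m³/s; ΣQ_DR = 3594 m³/s, peak = 708.2 m³/s.
Runoff depth d = ΣQ_DR·Δt / A = 3594 × 10800 / (6470 km²) = 6.000 mm.
The 1-cm UH is the DRH scaled by (10 mm)/d, so U_p = 708.2 × 10/6.000 = 1180 m³/s.

U_p ≈ 1180 m³/s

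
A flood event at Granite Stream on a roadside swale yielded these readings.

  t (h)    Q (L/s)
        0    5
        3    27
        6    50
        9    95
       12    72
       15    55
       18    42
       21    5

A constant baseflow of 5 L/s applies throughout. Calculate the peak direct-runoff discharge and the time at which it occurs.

Subtracting baseflow gives direct-runoff ordinates: 0.0, 22.0, 45.0, 90.0, 67.0, 50.0, 37.0, 0.0 L/s.
The maximum is 90.0 L/s, occurring at the reading for t = 9 h.

Q_p = 90.0 L/s at t = 9 h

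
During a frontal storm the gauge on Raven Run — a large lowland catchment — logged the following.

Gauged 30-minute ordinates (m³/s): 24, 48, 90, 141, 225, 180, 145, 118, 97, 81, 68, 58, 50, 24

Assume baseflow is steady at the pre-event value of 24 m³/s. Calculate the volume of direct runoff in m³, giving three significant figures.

Direct-runoff ordinates (Q − Q_b): 0.0, 24.0, 66.0, 117.0, 201.0, 156.0, 121.0, 94.0, 73.0, 57.0, 44.0, 34.0, 26.0, 0.0 m³/s.
ΣQ_DR = 1013 m³/s.
With Δt = 0.5 h = 1800 s, V = ΣQ_DR · Δt = 1013 × 1800 = 1.82 × 10^6 m³.

V ≈ 1.82 × 10^6 m³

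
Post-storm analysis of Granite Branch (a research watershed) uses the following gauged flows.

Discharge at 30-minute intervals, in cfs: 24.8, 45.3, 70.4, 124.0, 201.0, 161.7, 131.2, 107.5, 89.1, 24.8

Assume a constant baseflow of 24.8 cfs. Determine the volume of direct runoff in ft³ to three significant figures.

Direct-runoff ordinates (Q − Q_b): 0.0, 20.5, 45.6, 99.2, 176.2, 136.9, 106.4, 82.7, 64.3, 0.0 cfs.
ΣQ_DR = 731.8 cfs.
With Δt = 0.5 h = 1800 s, V = ΣQ_DR · Δt = 731.8 × 1800 = 1.32 × 10^6 ft³.

V ≈ 1.32 × 10^6 ft³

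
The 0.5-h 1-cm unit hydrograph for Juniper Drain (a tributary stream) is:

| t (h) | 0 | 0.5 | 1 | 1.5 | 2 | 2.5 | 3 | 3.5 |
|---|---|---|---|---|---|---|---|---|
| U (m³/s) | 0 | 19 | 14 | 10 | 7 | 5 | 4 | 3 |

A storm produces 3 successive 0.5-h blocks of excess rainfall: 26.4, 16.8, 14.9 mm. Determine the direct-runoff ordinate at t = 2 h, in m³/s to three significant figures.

By discrete convolution, Q_j = Σ (P_i / 10 mm) · U_{j−i}.
At t = 2 h (j=4): Q = (26.4/10)·7 + (16.8/10)·10 + (14.9/10)·14 = 56.1 m³/s.

Q ≈ 56.1 m³/s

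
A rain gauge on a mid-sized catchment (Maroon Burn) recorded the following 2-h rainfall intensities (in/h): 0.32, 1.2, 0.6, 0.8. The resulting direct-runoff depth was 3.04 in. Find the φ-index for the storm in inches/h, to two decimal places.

Only the 3 blocks with intensity above φ contribute runoff: 1.2, 0.6, 0.8 in/h.
Σ(I−φ)·Δt = d  ⇒  (1.2+0.6+0.8 − 3φ)·2 = 3.04
φ = (2.600 − 3.04/2) / 3 = 0.36 in/h.

φ ≈ 0.36 in/h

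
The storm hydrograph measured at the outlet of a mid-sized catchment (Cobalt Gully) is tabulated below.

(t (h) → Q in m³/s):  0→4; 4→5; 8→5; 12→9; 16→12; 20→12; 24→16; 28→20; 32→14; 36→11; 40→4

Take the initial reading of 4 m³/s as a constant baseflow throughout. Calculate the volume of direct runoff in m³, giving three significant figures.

Direct-runoff ordinates (Q − Q_b): 0.0, 1.0, 1.0, 5.0, 8.0, 8.0, 12.0, 16.0, 10.0, 7.0, 0.0 m³/s.
ΣQ_DR = 68.00 m³/s.
With Δt = 4 h = 14400 s, V = ΣQ_DR · Δt = 68.00 × 14400 = 9.79 × 10^5 m³.

V ≈ 9.79 × 10^5 m³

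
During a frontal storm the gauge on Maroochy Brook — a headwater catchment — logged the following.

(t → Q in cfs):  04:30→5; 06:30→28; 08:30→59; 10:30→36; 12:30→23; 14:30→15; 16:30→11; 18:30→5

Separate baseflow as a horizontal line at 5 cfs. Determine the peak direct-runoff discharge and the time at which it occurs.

Q_p = 54.0 cfs at t = 08:30

Subtracting baseflow gives direct-runoff ordinates: 0.0, 23.0, 54.0, 31.0, 18.0, 10.0, 6.0, 0.0 cfs.
The maximum is 54.0 cfs, occurring at the reading for t = 08:30.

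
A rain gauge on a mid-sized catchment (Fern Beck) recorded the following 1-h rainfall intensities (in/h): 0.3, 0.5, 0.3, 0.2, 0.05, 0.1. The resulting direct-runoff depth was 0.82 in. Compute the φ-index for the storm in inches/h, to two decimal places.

φ ≈ 0.12 in/h

Only the 4 blocks with intensity above φ contribute runoff: 0.3, 0.5, 0.3, 0.2 in/h.
Σ(I−φ)·Δt = d  ⇒  (0.3+0.5+0.3+0.2 − 4φ)·1 = 0.82
φ = (1.300 − 0.82/1) / 4 = 0.12 in/h.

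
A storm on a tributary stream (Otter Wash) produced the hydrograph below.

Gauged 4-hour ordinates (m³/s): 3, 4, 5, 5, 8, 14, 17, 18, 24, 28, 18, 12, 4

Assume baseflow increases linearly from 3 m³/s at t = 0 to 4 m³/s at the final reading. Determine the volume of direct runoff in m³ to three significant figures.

Direct-runoff ordinates (Q − Q_b): 0.00, 0.92, 1.83, 1.75, 4.67, 10.58, 13.50, 14.42, 20.33, 24.25, 14.17, 8.08, 0.00 m³/s.
ΣQ_DR = 114.5 m³/s.
With Δt = 4 h = 14400 s, V = ΣQ_DR · Δt = 114.5 × 14400 = 1.65 × 10^6 m³.

V ≈ 1.65 × 10^6 m³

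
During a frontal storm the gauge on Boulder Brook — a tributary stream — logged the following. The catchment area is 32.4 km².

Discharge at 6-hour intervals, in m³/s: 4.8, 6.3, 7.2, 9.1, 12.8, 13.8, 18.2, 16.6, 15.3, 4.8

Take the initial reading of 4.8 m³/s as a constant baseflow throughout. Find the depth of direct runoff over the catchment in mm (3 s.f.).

Direct runoff: 0.0, 1.5, 2.4, 4.3, 8.0, 9.0, 13.4, 11.8, 10.5, 0.0 m³/s; ΣQ_DR = 60.90 m³/s.
V = ΣQ_DR · Δt = 60.90 × 21600 s = 1.315 × 10^6 m³.
Over A = 32.4 km², depth = V / A = 40.6 mm.

d ≈ 40.6 mm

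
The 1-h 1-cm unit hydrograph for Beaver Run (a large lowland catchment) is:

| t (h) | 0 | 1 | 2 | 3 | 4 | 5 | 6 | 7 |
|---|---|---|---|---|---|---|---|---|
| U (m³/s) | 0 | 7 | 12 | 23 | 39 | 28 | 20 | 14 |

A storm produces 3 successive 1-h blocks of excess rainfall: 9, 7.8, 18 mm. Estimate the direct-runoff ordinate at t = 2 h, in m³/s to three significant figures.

Q ≈ 16.3 m³/s

By discrete convolution, Q_j = Σ (P_i / 10 mm) · U_{j−i}.
At t = 2 h (j=2): Q = (9/10)·12 + (7.8/10)·7 + (18/10)·0 = 16.3 m³/s.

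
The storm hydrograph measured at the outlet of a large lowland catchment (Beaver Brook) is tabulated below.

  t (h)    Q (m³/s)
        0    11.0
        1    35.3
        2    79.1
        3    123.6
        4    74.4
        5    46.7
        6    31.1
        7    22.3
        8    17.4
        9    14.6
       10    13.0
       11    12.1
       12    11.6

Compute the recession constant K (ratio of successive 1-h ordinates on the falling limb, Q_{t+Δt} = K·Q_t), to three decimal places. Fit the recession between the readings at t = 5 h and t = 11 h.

K ≈ 0.798

Using the recession-limb readings at t = 5 h and t = 11 h: Q falls from 46.7 to 12.1 m³/s over 6 intervals.
K = (Q₂/Q₁)^(1/6) = (12.1/46.7)^(1/6) = 0.798.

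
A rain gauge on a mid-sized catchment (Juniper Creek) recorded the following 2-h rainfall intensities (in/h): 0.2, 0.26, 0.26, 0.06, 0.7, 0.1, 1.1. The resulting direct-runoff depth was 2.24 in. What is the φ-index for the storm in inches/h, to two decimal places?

φ ≈ 0.34 in/h

Only the 2 blocks with intensity above φ contribute runoff: 0.7, 1.1 in/h.
Σ(I−φ)·Δt = d  ⇒  (0.7+1.1 − 2φ)·2 = 2.24
φ = (1.800 − 2.24/2) / 2 = 0.34 in/h.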